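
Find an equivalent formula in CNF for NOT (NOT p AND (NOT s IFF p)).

NOT (NOT p AND (NOT s IFF p))
⇔ NOT (NOT p AND (NOT s IMPLIES p) AND (p IMPLIES NOT s))   — eliminate IFF
⇔ NOT (NOT p AND (NOT NOT s OR p) AND (p IMPLIES NOT s))   — eliminate IMPLIES
⇔ NOT (NOT p AND (NOT NOT s OR p) AND (NOT p OR NOT s))   — eliminate IMPLIES
⇔ NOT NOT p OR NOT (NOT NOT s OR p) OR NOT (NOT p OR NOT s)   — De Morgan
⇔ p OR NOT (NOT NOT s OR p) OR NOT (NOT p OR NOT s)   — double negation
⇔ p OR (NOT NOT NOT s AND NOT p) OR NOT (NOT p OR NOT s)   — De Morgan
⇔ p OR (NOT s AND NOT p) OR NOT (NOT p OR NOT s)   — double negation
⇔ p OR (NOT s AND NOT p) OR (NOT NOT p AND NOT NOT s)   — De Morgan
⇔ p OR (NOT s AND NOT p) OR (p AND NOT NOT s)   — double negation
⇔ p OR (NOT s AND NOT p) OR (p AND s)   — double negation
⇔ (p OR NOT s OR p) AND (p OR NOT s OR s) AND (p OR NOT p OR p) AND (p OR NOT p OR s)   — distribute OR over AND
⇔ p OR NOT s   — simplify

p OR NOT s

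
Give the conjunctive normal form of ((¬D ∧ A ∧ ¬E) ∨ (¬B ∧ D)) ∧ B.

((¬D ∧ A ∧ ¬E) ∨ (¬B ∧ D)) ∧ B
≡ (¬D ∨ ¬B) ∧ (¬D ∨ D) ∧ (A ∨ ¬B) ∧ (A ∨ D) ∧ (¬E ∨ ¬B) ∧ (¬E ∨ D) ∧ B   [distribute ∨ over ∧]
≡ (¬D ∨ ¬B) ∧ (A ∨ ¬B) ∧ (A ∨ D) ∧ (¬E ∨ ¬B) ∧ (¬E ∨ D) ∧ B   [simplify]

(¬D ∨ ¬B) ∧ (A ∨ ¬B) ∧ (A ∨ D) ∧ (¬E ∨ ¬B) ∧ (¬E ∨ D) ∧ B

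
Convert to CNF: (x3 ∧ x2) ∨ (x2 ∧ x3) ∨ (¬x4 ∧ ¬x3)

(x3 ∨ ¬x4) ∧ (x2 ∨ ¬x4) ∧ (x2 ∨ ¬x3)

(x3 ∧ x2) ∨ (x2 ∧ x3) ∨ (¬x4 ∧ ¬x3)
⇔ (x3 ∨ x2 ∨ ¬x4) ∧ (x3 ∨ x2 ∨ ¬x3) ∧ (x3 ∨ x3 ∨ ¬x4) ∧ (x3 ∨ x3 ∨ ¬x3) ∧ (x2 ∨ x2 ∨ ¬x4) ∧ (x2 ∨ x2 ∨ ¬x3) ∧ (x2 ∨ x3 ∨ ¬x4) ∧ (x2 ∨ x3 ∨ ¬x3)
⇔ (x3 ∨ ¬x4) ∧ (x2 ∨ ¬x4) ∧ (x2 ∨ ¬x3)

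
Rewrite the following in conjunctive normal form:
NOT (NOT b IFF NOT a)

(NOT b OR NOT a) AND (a OR b)

NOT (NOT b IFF NOT a)
⇔ NOT ((NOT b IMPLIES NOT a) AND (NOT a IMPLIES NOT b))   (eliminate IFF)
⇔ NOT ((NOT NOT b OR NOT a) AND (NOT a IMPLIES NOT b))   (eliminate IMPLIES)
⇔ NOT ((NOT NOT b OR NOT a) AND (NOT NOT a OR NOT b))   (eliminate IMPLIES)
⇔ NOT (NOT NOT b OR NOT a) OR NOT (NOT NOT a OR NOT b)   (De Morgan)
⇔ (NOT NOT NOT b AND NOT NOT a) OR NOT (NOT NOT a OR NOT b)   (De Morgan)
⇔ (NOT b AND NOT NOT a) OR NOT (NOT NOT a OR NOT b)   (double negation)
⇔ (NOT b AND a) OR NOT (NOT NOT a OR NOT b)   (double negation)
⇔ (NOT b AND a) OR (NOT NOT NOT a AND NOT NOT b)   (De Morgan)
⇔ (NOT b AND a) OR (NOT a AND NOT NOT b)   (double negation)
⇔ (NOT b AND a) OR (NOT a AND b)   (double negation)
⇔ (NOT b OR NOT a) AND (NOT b OR b) AND (a OR NOT a) AND (a OR b)   (distribute OR over AND)
⇔ (NOT b OR NOT a) AND (a OR b)   (simplify)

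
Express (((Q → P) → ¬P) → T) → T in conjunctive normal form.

(((Q → P) → ¬P) → T) → T
= ¬(((Q → P) → ¬P) → T) ∨ T   (eliminate →)
= ¬(¬((Q → P) → ¬P) ∨ T) ∨ T   (eliminate →)
= ¬(¬(¬(Q → P) ∨ ¬P) ∨ T) ∨ T   (eliminate →)
= ¬(¬(¬(¬Q ∨ P) ∨ ¬P) ∨ T) ∨ T   (eliminate →)
= (¬¬(¬(¬Q ∨ P) ∨ ¬P) ∧ ¬T) ∨ T   (De Morgan)
= ((¬(¬Q ∨ P) ∨ ¬P) ∧ ¬T) ∨ T   (double negation)
= (((¬¬Q ∧ ¬P) ∨ ¬P) ∧ ¬T) ∨ T   (De Morgan)
= (((Q ∧ ¬P) ∨ ¬P) ∧ ¬T) ∨ T   (double negation)
= (Q ∨ ¬P ∨ T) ∧ (¬P ∨ ¬P ∨ T) ∧ (¬T ∨ T)   (distribute ∨ over ∧)
= ¬P ∨ T   (simplify)

¬P ∨ T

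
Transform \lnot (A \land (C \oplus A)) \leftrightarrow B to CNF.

(A \lor B) \land (\lnot C \lor \lnot A \lor B) \land (\lnot B \lor \lnot A \lor C)

\lnot (A \land (C \oplus A)) \leftrightarrow B
⇔ (\lnot (A \land (C \oplus A)) \to B) \land (B \to \lnot (A \land (C \oplus A)))   [eliminate \leftrightarrow]
⇔ (\lnot \lnot (A \land (C \oplus A)) \lor B) \land (B \to \lnot (A \land (C \oplus A)))   [eliminate \to]
⇔ (\lnot \lnot (A \land (C \lor A) \land \lnot (C \land A)) \lor B) \land (B \to \lnot (A \land (C \oplus A)))   [expand \oplus]
⇔ (\lnot \lnot (A \land (C \lor A) \land \lnot (C \land A)) \lor B) \land (\lnot B \lor \lnot (A \land (C \oplus A)))   [eliminate \to]
⇔ (\lnot \lnot (A \land (C \lor A) \land \lnot (C \land A)) \lor B) \land (\lnot B \lor \lnot (A \land (C \lor A) \land \lnot (C \land A)))   [expand \oplus]
⇔ ((A \land (C \lor A) \land \lnot (C \land A)) \lor B) \land (\lnot B \lor \lnot (A \land (C \lor A) \land \lnot (C \land A)))   [double negation]
⇔ ((A \land (C \lor A) \land (\lnot C \lor \lnot A)) \lor B) \land (\lnot B \lor \lnot (A \land (C \lor A) \land \lnot (C \land A)))   [De Morgan]
⇔ ((A \land (C \lor A) \land (\lnot C \lor \lnot A)) \lor B) \land (\lnot B \lor \lnot A \lor \lnot (C \lor A) \lor \lnot \lnot (C \land A))   [De Morgan]
⇔ ((A \land (C \lor A) \land (\lnot C \lor \lnot A)) \lor B) \land (\lnot B \lor \lnot A \lor (\lnot C \land \lnot A) \lor \lnot \lnot (C \land A))   [De Morgan]
⇔ ((A \land (C \lor A) \land (\lnot C \lor \lnot A)) \lor B) \land (\lnot B \lor \lnot A \lor (\lnot C \land \lnot A) \lor (C \land A))   [double negation]
⇔ (A \lor B) \land (C \lor A \lor B) \land (\lnot C \lor \lnot A \lor B) \land (\lnot B \lor \lnot A \lor \lnot C \lor C) \land (\lnot B \lor \lnot A \lor \lnot C \lor A) \land (\lnot B \lor \lnot A \lor \lnot A \lor C) \land (\lnot B \lor \lnot A \lor \lnot A \lor A)   [distribute \lor over \land]
⇔ (A \lor B) \land (\lnot C \lor \lnot A \lor B) \land (\lnot B \lor \lnot A \lor C)   [simplify]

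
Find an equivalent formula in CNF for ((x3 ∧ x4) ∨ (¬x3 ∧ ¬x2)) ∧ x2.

((x3 ∧ x4) ∨ (¬x3 ∧ ¬x2)) ∧ x2
⇔ (x3 ∨ ¬x3) ∧ (x3 ∨ ¬x2) ∧ (x4 ∨ ¬x3) ∧ (x4 ∨ ¬x2) ∧ x2   [distribute ∨ over ∧]
⇔ (x3 ∨ ¬x2) ∧ (x4 ∨ ¬x3) ∧ (x4 ∨ ¬x2) ∧ x2   [simplify]

(x3 ∨ ¬x2) ∧ (x4 ∨ ¬x3) ∧ (x4 ∨ ¬x2) ∧ x2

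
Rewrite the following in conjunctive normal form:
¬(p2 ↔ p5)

(p2 ∨ p5) ∧ (¬p5 ∨ ¬p2)

¬(p2 ↔ p5)
⇔ ¬((p2 → p5) ∧ (p5 → p2))   (eliminate ↔)
⇔ ¬((¬p2 ∨ p5) ∧ (p5 → p2))   (eliminate →)
⇔ ¬((¬p2 ∨ p5) ∧ (¬p5 ∨ p2))   (eliminate →)
⇔ ¬(¬p2 ∨ p5) ∨ ¬(¬p5 ∨ p2)   (De Morgan)
⇔ (¬¬p2 ∧ ¬p5) ∨ ¬(¬p5 ∨ p2)   (De Morgan)
⇔ (p2 ∧ ¬p5) ∨ ¬(¬p5 ∨ p2)   (double negation)
⇔ (p2 ∧ ¬p5) ∨ (¬¬p5 ∧ ¬p2)   (De Morgan)
⇔ (p2 ∧ ¬p5) ∨ (p5 ∧ ¬p2)   (double negation)
⇔ (p2 ∨ p5) ∧ (p2 ∨ ¬p2) ∧ (¬p5 ∨ p5) ∧ (¬p5 ∨ ¬p2)   (distribute ∨ over ∧)
⇔ (p2 ∨ p5) ∧ (¬p5 ∨ ¬p2)   (simplify)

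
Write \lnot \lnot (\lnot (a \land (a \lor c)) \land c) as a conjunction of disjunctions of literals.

\lnot a \land c

\lnot \lnot (\lnot (a \land (a \lor c)) \land c)
≡ \lnot (a \land (a \lor c)) \land c
≡ (\lnot a \lor \lnot (a \lor c)) \land c
≡ (\lnot a \lor (\lnot a \land \lnot c)) \land c
≡ (\lnot a \lor \lnot a) \land (\lnot a \lor \lnot c) \land c
≡ \lnot a \land c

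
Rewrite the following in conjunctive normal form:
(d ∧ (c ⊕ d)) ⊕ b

(d ∧ (c ⊕ d)) ⊕ b
= ((d ∧ (c ⊕ d)) ∨ b) ∧ ¬(d ∧ (c ⊕ d) ∧ b)   (expand ⊕)
= ((d ∧ (c ∨ d) ∧ ¬(c ∧ d)) ∨ b) ∧ ¬(d ∧ (c ⊕ d) ∧ b)   (expand ⊕)
= ((d ∧ (c ∨ d) ∧ ¬(c ∧ d)) ∨ b) ∧ ¬(d ∧ (c ∨ d) ∧ ¬(c ∧ d) ∧ b)   (expand ⊕)
= ((d ∧ (c ∨ d) ∧ (¬c ∨ ¬d)) ∨ b) ∧ ¬(d ∧ (c ∨ d) ∧ ¬(c ∧ d) ∧ b)   (De Morgan)
= ((d ∧ (c ∨ d) ∧ (¬c ∨ ¬d)) ∨ b) ∧ (¬d ∨ ¬(c ∨ d) ∨ ¬¬(c ∧ d) ∨ ¬b)   (De Morgan)
= ((d ∧ (c ∨ d) ∧ (¬c ∨ ¬d)) ∨ b) ∧ (¬d ∨ (¬c ∧ ¬d) ∨ ¬¬(c ∧ d) ∨ ¬b)   (De Morgan)
= ((d ∧ (c ∨ d) ∧ (¬c ∨ ¬d)) ∨ b) ∧ (¬d ∨ (¬c ∧ ¬d) ∨ (c ∧ d) ∨ ¬b)   (double negation)
= (d ∨ b) ∧ (c ∨ d ∨ b) ∧ (¬c ∨ ¬d ∨ b) ∧ (¬d ∨ ¬c ∨ c ∨ ¬b) ∧ (¬d ∨ ¬c ∨ d ∨ ¬b) ∧ (¬d ∨ ¬d ∨ c ∨ ¬b) ∧ (¬d ∨ ¬d ∨ d ∨ ¬b)   (distribute ∨ over ∧)
= (d ∨ b) ∧ (¬c ∨ ¬d ∨ b) ∧ (¬d ∨ c ∨ ¬b)   (simplify)

(d ∨ b) ∧ (¬c ∨ ¬d ∨ b) ∧ (¬d ∨ c ∨ ¬b)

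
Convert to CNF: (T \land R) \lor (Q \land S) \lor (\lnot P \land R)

(T \land R) \lor (Q \land S) \lor (\lnot P \land R)
≡ (T \lor Q \lor \lnot P) \land (T \lor Q \lor R) \land (T \lor S \lor \lnot P) \land (T \lor S \lor R) \land (R \lor Q \lor \lnot P) \land (R \lor Q \lor R) \land (R \lor S \lor \lnot P) \land (R \lor S \lor R)
≡ (T \lor Q \lor \lnot P) \land (T \lor S \lor \lnot P) \land (R \lor Q) \land (R \lor S)

(T \lor Q \lor \lnot P) \land (T \lor S \lor \lnot P) \land (R \lor Q) \land (R \lor S)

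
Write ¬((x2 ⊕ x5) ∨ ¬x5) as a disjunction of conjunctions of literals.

x5 ∧ x2

¬((x2 ⊕ x5) ∨ ¬x5)
≡ ¬((x2 ∧ ¬x5) ∨ (¬x2 ∧ x5) ∨ ¬x5)   [expand ⊕]
≡ ¬(x2 ∧ ¬x5) ∧ ¬(¬x2 ∧ x5) ∧ ¬¬x5   [De Morgan]
≡ (¬x2 ∨ ¬¬x5) ∧ ¬(¬x2 ∧ x5) ∧ ¬¬x5   [De Morgan]
≡ (¬x2 ∨ x5) ∧ ¬(¬x2 ∧ x5) ∧ ¬¬x5   [double negation]
≡ (¬x2 ∨ x5) ∧ (¬¬x2 ∨ ¬x5) ∧ ¬¬x5   [De Morgan]
≡ (¬x2 ∨ x5) ∧ (x2 ∨ ¬x5) ∧ ¬¬x5   [double negation]
≡ (¬x2 ∨ x5) ∧ (x2 ∨ ¬x5) ∧ x5   [double negation]
≡ (¬x2 ∧ x2 ∧ x5) ∨ (¬x2 ∧ ¬x5 ∧ x5) ∨ (x5 ∧ x2 ∧ x5) ∨ (x5 ∧ ¬x5 ∧ x5)   [distribute ∧ over ∨]
≡ x5 ∧ x2   [simplify]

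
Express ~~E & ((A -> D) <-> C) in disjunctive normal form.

(E & A & ~D & ~C) | (E & C & ~A) | (E & C & D)

~~E & ((A -> D) <-> C)
≡ ~~E & ((A -> D) -> C) & (C -> (A -> D))   — eliminate <->
≡ ~~E & (~(A -> D) | C) & (C -> (A -> D))   — eliminate ->
≡ ~~E & (~(~A | D) | C) & (C -> (A -> D))   — eliminate ->
≡ ~~E & (~(~A | D) | C) & (~C | (A -> D))   — eliminate ->
≡ ~~E & (~(~A | D) | C) & (~C | ~A | D)   — eliminate ->
≡ E & (~(~A | D) | C) & (~C | ~A | D)   — double negation
≡ E & ((~~A & ~D) | C) & (~C | ~A | D)   — De Morgan
≡ E & ((A & ~D) | C) & (~C | ~A | D)   — double negation
≡ (E & A & ~D & ~C) | (E & A & ~D & ~A) | (E & A & ~D & D) | (E & C & ~C) | (E & C & ~A) | (E & C & D)   — distribute & over |
≡ (E & A & ~D & ~C) | (E & C & ~A) | (E & C & D)   — simplify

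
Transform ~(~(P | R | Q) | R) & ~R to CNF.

(P | R | Q) & ~R

~(~(P | R | Q) | R) & ~R
= ~~(P | R | Q) & ~R & ~R   [De Morgan]
= (P | R | Q) & ~R & ~R   [double negation]
= (P | R | Q) & ~R   [simplify]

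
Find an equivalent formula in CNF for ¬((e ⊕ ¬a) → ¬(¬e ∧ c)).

¬((e ⊕ ¬a) → ¬(¬e ∧ c))
= ¬(¬(e ⊕ ¬a) ∨ ¬(¬e ∧ c))   (eliminate →)
= ¬(¬((e ∨ ¬a) ∧ ¬(e ∧ ¬a)) ∨ ¬(¬e ∧ c))   (expand ⊕)
= ¬¬((e ∨ ¬a) ∧ ¬(e ∧ ¬a)) ∧ ¬¬(¬e ∧ c)   (De Morgan)
= (e ∨ ¬a) ∧ ¬(e ∧ ¬a) ∧ ¬¬(¬e ∧ c)   (double negation)
= (e ∨ ¬a) ∧ (¬e ∨ ¬¬a) ∧ ¬¬(¬e ∧ c)   (De Morgan)
= (e ∨ ¬a) ∧ (¬e ∨ a) ∧ ¬¬(¬e ∧ c)   (double negation)
= (e ∨ ¬a) ∧ (¬e ∨ a) ∧ ¬e ∧ c   (double negation)
= (e ∨ ¬a) ∧ ¬e ∧ c   (simplify)

(e ∨ ¬a) ∧ ¬e ∧ c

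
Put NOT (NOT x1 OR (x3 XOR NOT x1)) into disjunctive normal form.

x1 AND NOT x3

NOT (NOT x1 OR (x3 XOR NOT x1))
≡ NOT (NOT x1 OR (x3 AND NOT NOT x1) OR (NOT x3 AND NOT x1))   — expand XOR
≡ NOT NOT x1 AND NOT (x3 AND NOT NOT x1) AND NOT (NOT x3 AND NOT x1)   — De Morgan
≡ x1 AND NOT (x3 AND NOT NOT x1) AND NOT (NOT x3 AND NOT x1)   — double negation
≡ x1 AND (NOT x3 OR NOT NOT NOT x1) AND NOT (NOT x3 AND NOT x1)   — De Morgan
≡ x1 AND (NOT x3 OR NOT x1) AND NOT (NOT x3 AND NOT x1)   — double negation
≡ x1 AND (NOT x3 OR NOT x1) AND (NOT NOT x3 OR NOT NOT x1)   — De Morgan
≡ x1 AND (NOT x3 OR NOT x1) AND (x3 OR NOT NOT x1)   — double negation
≡ x1 AND (NOT x3 OR NOT x1) AND (x3 OR x1)   — double negation
≡ (x1 AND NOT x3 AND x3) OR (x1 AND NOT x3 AND x1) OR (x1 AND NOT x1 AND x3) OR (x1 AND NOT x1 AND x1)   — distribute AND over OR
≡ x1 AND NOT x3   — simplify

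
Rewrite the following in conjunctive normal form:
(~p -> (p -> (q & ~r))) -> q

(~p | q) & (p | q)

(~p -> (p -> (q & ~r))) -> q
⇔ ~(~p -> (p -> (q & ~r))) | q   — eliminate ->
⇔ ~(~~p | (p -> (q & ~r))) | q   — eliminate ->
⇔ ~(~~p | ~p | (q & ~r)) | q   — eliminate ->
⇔ (~~~p & ~~p & ~(q & ~r)) | q   — De Morgan
⇔ (~p & ~~p & ~(q & ~r)) | q   — double negation
⇔ (~p & p & ~(q & ~r)) | q   — double negation
⇔ (~p & p & (~q | ~~r)) | q   — De Morgan
⇔ (~p & p & (~q | r)) | q   — double negation
⇔ (~p | q) & (p | q) & (~q | r | q)   — distribute | over &
⇔ (~p | q) & (p | q)   — simplify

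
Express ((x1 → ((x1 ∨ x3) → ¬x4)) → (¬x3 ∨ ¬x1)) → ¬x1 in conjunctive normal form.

(¬x1 ∨ ¬x4) ∧ (x3 ∨ ¬x1)

((x1 → ((x1 ∨ x3) → ¬x4)) → (¬x3 ∨ ¬x1)) → ¬x1
≡ ¬((x1 → ((x1 ∨ x3) → ¬x4)) → (¬x3 ∨ ¬x1)) ∨ ¬x1
≡ ¬(¬(x1 → ((x1 ∨ x3) → ¬x4)) ∨ ¬x3 ∨ ¬x1) ∨ ¬x1
≡ ¬(¬(¬x1 ∨ ((x1 ∨ x3) → ¬x4)) ∨ ¬x3 ∨ ¬x1) ∨ ¬x1
≡ ¬(¬(¬x1 ∨ ¬(x1 ∨ x3) ∨ ¬x4) ∨ ¬x3 ∨ ¬x1) ∨ ¬x1
≡ (¬¬(¬x1 ∨ ¬(x1 ∨ x3) ∨ ¬x4) ∧ ¬¬x3 ∧ ¬¬x1) ∨ ¬x1
≡ ((¬x1 ∨ ¬(x1 ∨ x3) ∨ ¬x4) ∧ ¬¬x3 ∧ ¬¬x1) ∨ ¬x1
≡ ((¬x1 ∨ (¬x1 ∧ ¬x3) ∨ ¬x4) ∧ ¬¬x3 ∧ ¬¬x1) ∨ ¬x1
≡ ((¬x1 ∨ (¬x1 ∧ ¬x3) ∨ ¬x4) ∧ x3 ∧ ¬¬x1) ∨ ¬x1
≡ ((¬x1 ∨ (¬x1 ∧ ¬x3) ∨ ¬x4) ∧ x3 ∧ x1) ∨ ¬x1
≡ (¬x1 ∨ ¬x1 ∨ ¬x4 ∨ ¬x1) ∧ (¬x1 ∨ ¬x3 ∨ ¬x4 ∨ ¬x1) ∧ (x3 ∨ ¬x1) ∧ (x1 ∨ ¬x1)
≡ (¬x1 ∨ ¬x4) ∧ (x3 ∨ ¬x1)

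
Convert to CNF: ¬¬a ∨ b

a ∨ b

¬¬a ∨ b
≡ a ∨ b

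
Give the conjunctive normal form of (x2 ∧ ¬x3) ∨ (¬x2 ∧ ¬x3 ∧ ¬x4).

(x2 ∧ ¬x3) ∨ (¬x2 ∧ ¬x3 ∧ ¬x4)
⇔ (x2 ∨ ¬x2) ∧ (x2 ∨ ¬x3) ∧ (x2 ∨ ¬x4) ∧ (¬x3 ∨ ¬x2) ∧ (¬x3 ∨ ¬x3) ∧ (¬x3 ∨ ¬x4)   — distribute ∨ over ∧
⇔ (x2 ∨ ¬x4) ∧ ¬x3   — simplify

(x2 ∨ ¬x4) ∧ ¬x3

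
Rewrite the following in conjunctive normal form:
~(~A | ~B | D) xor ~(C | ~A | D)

A & (B | ~C) & ~D & (~A | ~B | D | C)

~(~A | ~B | D) xor ~(C | ~A | D)
⇔ (~(~A | ~B | D) | ~(C | ~A | D)) & ~(~(~A | ~B | D) & ~(C | ~A | D))
⇔ ((~~A & ~~B & ~D) | ~(C | ~A | D)) & ~(~(~A | ~B | D) & ~(C | ~A | D))
⇔ ((A & ~~B & ~D) | ~(C | ~A | D)) & ~(~(~A | ~B | D) & ~(C | ~A | D))
⇔ ((A & B & ~D) | ~(C | ~A | D)) & ~(~(~A | ~B | D) & ~(C | ~A | D))
⇔ ((A & B & ~D) | (~C & ~~A & ~D)) & ~(~(~A | ~B | D) & ~(C | ~A | D))
⇔ ((A & B & ~D) | (~C & A & ~D)) & ~(~(~A | ~B | D) & ~(C | ~A | D))
⇔ ((A & B & ~D) | (~C & A & ~D)) & (~~(~A | ~B | D) | ~~(C | ~A | D))
⇔ ((A & B & ~D) | (~C & A & ~D)) & (~A | ~B | D | ~~(C | ~A | D))
⇔ ((A & B & ~D) | (~C & A & ~D)) & (~A | ~B | D | C | ~A | D)
⇔ (A | ~C) & (A | A) & (A | ~D) & (B | ~C) & (B | A) & (B | ~D) & (~D | ~C) & (~D | A) & (~D | ~D) & (~A | ~B | D | C | ~A | D)
⇔ A & (B | ~C) & ~D & (~A | ~B | D | C)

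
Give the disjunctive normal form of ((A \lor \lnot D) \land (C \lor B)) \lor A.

(\lnot D \land C) \lor (\lnot D \land B) \lor A

((A \lor \lnot D) \land (C \lor B)) \lor A
⇔ (A \land C) \lor (A \land B) \lor (\lnot D \land C) \lor (\lnot D \land B) \lor A   [distribute \land over \lor]
⇔ (\lnot D \land C) \lor (\lnot D \land B) \lor A   [simplify]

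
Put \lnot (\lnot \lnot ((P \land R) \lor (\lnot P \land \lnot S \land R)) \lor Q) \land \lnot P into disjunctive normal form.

(\lnot P \land S \land \lnot Q) \lor (\lnot P \land \lnot R \land \lnot Q)

\lnot (\lnot \lnot ((P \land R) \lor (\lnot P \land \lnot S \land R)) \lor Q) \land \lnot P
≡ \lnot \lnot \lnot ((P \land R) \lor (\lnot P \land \lnot S \land R)) \land \lnot Q \land \lnot P   [De Morgan]
≡ \lnot ((P \land R) \lor (\lnot P \land \lnot S \land R)) \land \lnot Q \land \lnot P   [double negation]
≡ \lnot (P \land R) \land \lnot (\lnot P \land \lnot S \land R) \land \lnot Q \land \lnot P   [De Morgan]
≡ (\lnot P \lor \lnot R) \land \lnot (\lnot P \land \lnot S \land R) \land \lnot Q \land \lnot P   [De Morgan]
≡ (\lnot P \lor \lnot R) \land (\lnot \lnot P \lor \lnot \lnot S \lor \lnot R) \land \lnot Q \land \lnot P   [De Morgan]
≡ (\lnot P \lor \lnot R) \land (P \lor \lnot \lnot S \lor \lnot R) \land \lnot Q \land \lnot P   [double negation]
≡ (\lnot P \lor \lnot R) \land (P \lor S \lor \lnot R) \land \lnot Q \land \lnot P   [double negation]
≡ (\lnot P \land P \land \lnot Q \land \lnot P) \lor (\lnot P \land S \land \lnot Q \land \lnot P) \lor (\lnot P \land \lnot R \land \lnot Q \land \lnot P) \lor (\lnot R \land P \land \lnot Q \land \lnot P) \lor (\lnot R \land S \land \lnot Q \land \lnot P) \lor (\lnot R \land \lnot R \land \lnot Q \land \lnot P)   [distribute \land over \lor]
≡ (\lnot P \land S \land \lnot Q) \lor (\lnot P \land \lnot R \land \lnot Q)   [simplify]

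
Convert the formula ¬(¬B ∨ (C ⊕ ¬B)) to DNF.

¬(¬B ∨ (C ⊕ ¬B))
≡ ¬(¬B ∨ (C ∧ ¬¬B) ∨ (¬C ∧ ¬B))   (expand ⊕)
≡ ¬¬B ∧ ¬(C ∧ ¬¬B) ∧ ¬(¬C ∧ ¬B)   (De Morgan)
≡ B ∧ ¬(C ∧ ¬¬B) ∧ ¬(¬C ∧ ¬B)   (double negation)
≡ B ∧ (¬C ∨ ¬¬¬B) ∧ ¬(¬C ∧ ¬B)   (De Morgan)
≡ B ∧ (¬C ∨ ¬B) ∧ ¬(¬C ∧ ¬B)   (double negation)
≡ B ∧ (¬C ∨ ¬B) ∧ (¬¬C ∨ ¬¬B)   (De Morgan)
≡ B ∧ (¬C ∨ ¬B) ∧ (C ∨ ¬¬B)   (double negation)
≡ B ∧ (¬C ∨ ¬B) ∧ (C ∨ B)   (double negation)
≡ (B ∧ ¬C ∧ C) ∨ (B ∧ ¬C ∧ B) ∨ (B ∧ ¬B ∧ C) ∨ (B ∧ ¬B ∧ B)   (distribute ∧ over ∨)
≡ B ∧ ¬C   (simplify)

B ∧ ¬C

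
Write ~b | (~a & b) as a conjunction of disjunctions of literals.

~b | ~a

~b | (~a & b)
≡ (~b | ~a) & (~b | b)   (distribute | over &)
≡ ~b | ~a   (simplify)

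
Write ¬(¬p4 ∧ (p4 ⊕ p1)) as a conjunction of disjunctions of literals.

¬(¬p4 ∧ (p4 ⊕ p1))
≡ ¬(¬p4 ∧ (p4 ∨ p1) ∧ ¬(p4 ∧ p1))   (expand ⊕)
≡ ¬¬p4 ∨ ¬(p4 ∨ p1) ∨ ¬¬(p4 ∧ p1)   (De Morgan)
≡ p4 ∨ ¬(p4 ∨ p1) ∨ ¬¬(p4 ∧ p1)   (double negation)
≡ p4 ∨ (¬p4 ∧ ¬p1) ∨ ¬¬(p4 ∧ p1)   (De Morgan)
≡ p4 ∨ (¬p4 ∧ ¬p1) ∨ (p4 ∧ p1)   (double negation)
≡ (p4 ∨ ¬p4 ∨ p4) ∧ (p4 ∨ ¬p4 ∨ p1) ∧ (p4 ∨ ¬p1 ∨ p4) ∧ (p4 ∨ ¬p1 ∨ p1)   (distribute ∨ over ∧)
≡ p4 ∨ ¬p1   (simplify)

p4 ∨ ¬p1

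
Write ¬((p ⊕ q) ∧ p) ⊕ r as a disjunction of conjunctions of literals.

(q ∧ p ∧ ¬r) ∨ (¬p ∧ ¬r) ∨ (p ∧ ¬q ∧ r)

¬((p ⊕ q) ∧ p) ⊕ r
⇔ (¬((p ⊕ q) ∧ p) ∧ ¬r) ∨ (¬¬((p ⊕ q) ∧ p) ∧ r)   — expand ⊕
⇔ (¬(((p ∧ ¬q) ∨ (¬p ∧ q)) ∧ p) ∧ ¬r) ∨ (¬¬((p ⊕ q) ∧ p) ∧ r)   — expand ⊕
⇔ (¬(((p ∧ ¬q) ∨ (¬p ∧ q)) ∧ p) ∧ ¬r) ∨ (¬¬(((p ∧ ¬q) ∨ (¬p ∧ q)) ∧ p) ∧ r)   — expand ⊕
⇔ ((¬((p ∧ ¬q) ∨ (¬p ∧ q)) ∨ ¬p) ∧ ¬r) ∨ (¬¬(((p ∧ ¬q) ∨ (¬p ∧ q)) ∧ p) ∧ r)   — De Morgan
⇔ (((¬(p ∧ ¬q) ∧ ¬(¬p ∧ q)) ∨ ¬p) ∧ ¬r) ∨ (¬¬(((p ∧ ¬q) ∨ (¬p ∧ q)) ∧ p) ∧ r)   — De Morgan
⇔ ((((¬p ∨ ¬¬q) ∧ ¬(¬p ∧ q)) ∨ ¬p) ∧ ¬r) ∨ (¬¬(((p ∧ ¬q) ∨ (¬p ∧ q)) ∧ p) ∧ r)   — De Morgan
⇔ ((((¬p ∨ q) ∧ ¬(¬p ∧ q)) ∨ ¬p) ∧ ¬r) ∨ (¬¬(((p ∧ ¬q) ∨ (¬p ∧ q)) ∧ p) ∧ r)   — double negation
⇔ ((((¬p ∨ q) ∧ (¬¬p ∨ ¬q)) ∨ ¬p) ∧ ¬r) ∨ (¬¬(((p ∧ ¬q) ∨ (¬p ∧ q)) ∧ p) ∧ r)   — De Morgan
⇔ ((((¬p ∨ q) ∧ (p ∨ ¬q)) ∨ ¬p) ∧ ¬r) ∨ (¬¬(((p ∧ ¬q) ∨ (¬p ∧ q)) ∧ p) ∧ r)   — double negation
⇔ ((((¬p ∨ q) ∧ (p ∨ ¬q)) ∨ ¬p) ∧ ¬r) ∨ (((p ∧ ¬q) ∨ (¬p ∧ q)) ∧ p ∧ r)   — double negation
⇔ (¬p ∧ p ∧ ¬r) ∨ (¬p ∧ ¬q ∧ ¬r) ∨ (q ∧ p ∧ ¬r) ∨ (q ∧ ¬q ∧ ¬r) ∨ (¬p ∧ ¬r) ∨ (p ∧ ¬q ∧ p ∧ r) ∨ (¬p ∧ q ∧ p ∧ r)   — distribute ∧ over ∨
⇔ (q ∧ p ∧ ¬r) ∨ (¬p ∧ ¬r) ∨ (p ∧ ¬q ∧ r)   — simplify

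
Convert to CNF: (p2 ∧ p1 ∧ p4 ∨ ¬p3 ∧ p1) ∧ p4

(p2 ∧ p1 ∧ p4 ∨ ¬p3 ∧ p1) ∧ p4
≡ (p2 ∨ ¬p3) ∧ (p2 ∨ p1) ∧ (p1 ∨ ¬p3) ∧ (p1 ∨ p1) ∧ (p4 ∨ ¬p3) ∧ (p4 ∨ p1) ∧ p4   — distribute ∨ over ∧
≡ (p2 ∨ ¬p3) ∧ p1 ∧ p4   — simplify

(p2 ∨ ¬p3) ∧ p1 ∧ p4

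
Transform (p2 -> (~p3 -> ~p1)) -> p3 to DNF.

(p2 & ~p3 & p1) | p3

(p2 -> (~p3 -> ~p1)) -> p3
= ~(p2 -> (~p3 -> ~p1)) | p3   [eliminate ->]
= ~(~p2 | (~p3 -> ~p1)) | p3   [eliminate ->]
= ~(~p2 | ~~p3 | ~p1) | p3   [eliminate ->]
= (~~p2 & ~~~p3 & ~~p1) | p3   [De Morgan]
= (p2 & ~~~p3 & ~~p1) | p3   [double negation]
= (p2 & ~p3 & ~~p1) | p3   [double negation]
= (p2 & ~p3 & p1) | p3   [double negation]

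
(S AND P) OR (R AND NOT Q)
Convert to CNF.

(S AND P) OR (R AND NOT Q)
≡ (S OR R) AND (S OR NOT Q) AND (P OR R) AND (P OR NOT Q)   [distribute OR over AND]

(S OR R) AND (S OR NOT Q) AND (P OR R) AND (P OR NOT Q)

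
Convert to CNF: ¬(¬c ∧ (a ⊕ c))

¬(¬c ∧ (a ⊕ c))
≡ ¬(¬c ∧ (a ∨ c) ∧ ¬(a ∧ c))   — expand ⊕
≡ ¬¬c ∨ ¬(a ∨ c) ∨ ¬¬(a ∧ c)   — De Morgan
≡ c ∨ ¬(a ∨ c) ∨ ¬¬(a ∧ c)   — double negation
≡ c ∨ (¬a ∧ ¬c) ∨ ¬¬(a ∧ c)   — De Morgan
≡ c ∨ (¬a ∧ ¬c) ∨ (a ∧ c)   — double negation
≡ (c ∨ ¬a ∨ a) ∧ (c ∨ ¬a ∨ c) ∧ (c ∨ ¬c ∨ a) ∧ (c ∨ ¬c ∨ c)   — distribute ∨ over ∧
≡ c ∨ ¬a   — simplify

c ∨ ¬a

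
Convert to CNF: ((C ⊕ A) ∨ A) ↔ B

((C ⊕ A) ∨ A) ↔ B
≡ (((C ⊕ A) ∨ A) → B) ∧ (B → ((C ⊕ A) ∨ A))
≡ (¬((C ⊕ A) ∨ A) ∨ B) ∧ (B → ((C ⊕ A) ∨ A))
≡ (¬(((C ∨ A) ∧ ¬(C ∧ A)) ∨ A) ∨ B) ∧ (B → ((C ⊕ A) ∨ A))
≡ (¬(((C ∨ A) ∧ ¬(C ∧ A)) ∨ A) ∨ B) ∧ (¬B ∨ (C ⊕ A) ∨ A)
≡ (¬(((C ∨ A) ∧ ¬(C ∧ A)) ∨ A) ∨ B) ∧ (¬B ∨ ((C ∨ A) ∧ ¬(C ∧ A)) ∨ A)
≡ ((¬((C ∨ A) ∧ ¬(C ∧ A)) ∧ ¬A) ∨ B) ∧ (¬B ∨ ((C ∨ A) ∧ ¬(C ∧ A)) ∨ A)
≡ (((¬(C ∨ A) ∨ ¬¬(C ∧ A)) ∧ ¬A) ∨ B) ∧ (¬B ∨ ((C ∨ A) ∧ ¬(C ∧ A)) ∨ A)
≡ ((((¬C ∧ ¬A) ∨ ¬¬(C ∧ A)) ∧ ¬A) ∨ B) ∧ (¬B ∨ ((C ∨ A) ∧ ¬(C ∧ A)) ∨ A)
≡ ((((¬C ∧ ¬A) ∨ (C ∧ A)) ∧ ¬A) ∨ B) ∧ (¬B ∨ ((C ∨ A) ∧ ¬(C ∧ A)) ∨ A)
≡ ((((¬C ∧ ¬A) ∨ (C ∧ A)) ∧ ¬A) ∨ B) ∧ (¬B ∨ ((C ∨ A) ∧ (¬C ∨ ¬A)) ∨ A)
≡ (¬C ∨ C ∨ B) ∧ (¬C ∨ A ∨ B) ∧ (¬A ∨ C ∨ B) ∧ (¬A ∨ A ∨ B) ∧ (¬A ∨ B) ∧ (¬B ∨ C ∨ A ∨ A) ∧ (¬B ∨ ¬C ∨ ¬A ∨ A)
≡ (¬C ∨ A ∨ B) ∧ (¬A ∨ B) ∧ (¬B ∨ C ∨ A)

(¬C ∨ A ∨ B) ∧ (¬A ∨ B) ∧ (¬B ∨ C ∨ A)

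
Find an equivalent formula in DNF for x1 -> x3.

~x1 | x3

x1 -> x3
≡ ~x1 | x3   [eliminate ->]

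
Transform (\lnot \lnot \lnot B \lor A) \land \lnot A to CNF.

(\lnot B \lor A) \land \lnot A

(\lnot \lnot \lnot B \lor A) \land \lnot A
⇔ (\lnot B \lor A) \land \lnot A   — double negation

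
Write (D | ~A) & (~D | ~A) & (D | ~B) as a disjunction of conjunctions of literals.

(D | ~A) & (~D | ~A) & (D | ~B)
⇔ (D & ~D & D) | (D & ~D & ~B) | (D & ~A & D) | (D & ~A & ~B) | (~A & ~D & D) | (~A & ~D & ~B) | (~A & ~A & D) | (~A & ~A & ~B)   [distribute & over |]
⇔ (D & ~A) | (~A & ~B)   [simplify]

(D & ~A) | (~A & ~B)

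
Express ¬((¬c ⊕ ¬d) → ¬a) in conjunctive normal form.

(¬c ∨ ¬d) ∧ (c ∨ d) ∧ a

¬((¬c ⊕ ¬d) → ¬a)
⇔ ¬(¬(¬c ⊕ ¬d) ∨ ¬a)   [eliminate →]
⇔ ¬(¬((¬c ∨ ¬d) ∧ ¬(¬c ∧ ¬d)) ∨ ¬a)   [expand ⊕]
⇔ ¬¬((¬c ∨ ¬d) ∧ ¬(¬c ∧ ¬d)) ∧ ¬¬a   [De Morgan]
⇔ (¬c ∨ ¬d) ∧ ¬(¬c ∧ ¬d) ∧ ¬¬a   [double negation]
⇔ (¬c ∨ ¬d) ∧ (¬¬c ∨ ¬¬d) ∧ ¬¬a   [De Morgan]
⇔ (¬c ∨ ¬d) ∧ (c ∨ ¬¬d) ∧ ¬¬a   [double negation]
⇔ (¬c ∨ ¬d) ∧ (c ∨ d) ∧ ¬¬a   [double negation]
⇔ (¬c ∨ ¬d) ∧ (c ∨ d) ∧ a   [double negation]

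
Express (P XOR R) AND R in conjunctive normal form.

(P XOR R) AND R
≡ (P OR R) AND NOT (P AND R) AND R
≡ (P OR R) AND (NOT P OR NOT R) AND R
≡ (NOT P OR NOT R) AND R

(NOT P OR NOT R) AND R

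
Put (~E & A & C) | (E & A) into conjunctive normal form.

(~E & A & C) | (E & A)
≡ (~E | E) & (~E | A) & (A | E) & (A | A) & (C | E) & (C | A)   [distribute | over &]
≡ A & (C | E)   [simplify]

A & (C | E)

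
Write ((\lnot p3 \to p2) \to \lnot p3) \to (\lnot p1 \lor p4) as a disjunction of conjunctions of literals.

p3 \lor \lnot p1 \lor p4

((\lnot p3 \to p2) \to \lnot p3) \to (\lnot p1 \lor p4)
≡ \lnot ((\lnot p3 \to p2) \to \lnot p3) \lor \lnot p1 \lor p4   — eliminate \to
≡ \lnot (\lnot (\lnot p3 \to p2) \lor \lnot p3) \lor \lnot p1 \lor p4   — eliminate \to
≡ \lnot (\lnot (\lnot \lnot p3 \lor p2) \lor \lnot p3) \lor \lnot p1 \lor p4   — eliminate \to
≡ (\lnot \lnot (\lnot \lnot p3 \lor p2) \land \lnot \lnot p3) \lor \lnot p1 \lor p4   — De Morgan
≡ ((\lnot \lnot p3 \lor p2) \land \lnot \lnot p3) \lor \lnot p1 \lor p4   — double negation
≡ ((p3 \lor p2) \land \lnot \lnot p3) \lor \lnot p1 \lor p4   — double negation
≡ ((p3 \lor p2) \land p3) \lor \lnot p1 \lor p4   — double negation
≡ (p3 \land p3) \lor (p2 \land p3) \lor \lnot p1 \lor p4   — distribute \land over \lor
≡ p3 \lor \lnot p1 \lor p4   — simplify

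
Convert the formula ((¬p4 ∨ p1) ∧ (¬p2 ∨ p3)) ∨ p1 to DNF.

((¬p4 ∨ p1) ∧ (¬p2 ∨ p3)) ∨ p1
⇔ (¬p4 ∧ ¬p2) ∨ (¬p4 ∧ p3) ∨ (p1 ∧ ¬p2) ∨ (p1 ∧ p3) ∨ p1
⇔ (¬p4 ∧ ¬p2) ∨ (¬p4 ∧ p3) ∨ p1

(¬p4 ∧ ¬p2) ∨ (¬p4 ∧ p3) ∨ p1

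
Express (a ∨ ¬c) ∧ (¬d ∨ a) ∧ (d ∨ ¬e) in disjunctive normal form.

(a ∧ d) ∨ (a ∧ ¬e) ∨ (¬c ∧ ¬d ∧ ¬e)

(a ∨ ¬c) ∧ (¬d ∨ a) ∧ (d ∨ ¬e)
≡ (a ∧ ¬d ∧ d) ∨ (a ∧ ¬d ∧ ¬e) ∨ (a ∧ a ∧ d) ∨ (a ∧ a ∧ ¬e) ∨ (¬c ∧ ¬d ∧ d) ∨ (¬c ∧ ¬d ∧ ¬e) ∨ (¬c ∧ a ∧ d) ∨ (¬c ∧ a ∧ ¬e)   (distribute ∧ over ∨)
≡ (a ∧ d) ∨ (a ∧ ¬e) ∨ (¬c ∧ ¬d ∧ ¬e)   (simplify)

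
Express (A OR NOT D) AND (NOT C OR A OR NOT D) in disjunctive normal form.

(A OR NOT D) AND (NOT C OR A OR NOT D)
≡ (A AND NOT C) OR (A AND A) OR (A AND NOT D) OR (NOT D AND NOT C) OR (NOT D AND A) OR (NOT D AND NOT D)   [distribute AND over OR]
≡ A OR NOT D   [simplify]

A OR NOT D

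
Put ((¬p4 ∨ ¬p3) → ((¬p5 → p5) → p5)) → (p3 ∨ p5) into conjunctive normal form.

((¬p4 ∨ ¬p3) → ((¬p5 → p5) → p5)) → (p3 ∨ p5)
⇔ ¬((¬p4 ∨ ¬p3) → ((¬p5 → p5) → p5)) ∨ p3 ∨ p5   [eliminate →]
⇔ ¬(¬(¬p4 ∨ ¬p3) ∨ ((¬p5 → p5) → p5)) ∨ p3 ∨ p5   [eliminate →]
⇔ ¬(¬(¬p4 ∨ ¬p3) ∨ ¬(¬p5 → p5) ∨ p5) ∨ p3 ∨ p5   [eliminate →]
⇔ ¬(¬(¬p4 ∨ ¬p3) ∨ ¬(¬¬p5 ∨ p5) ∨ p5) ∨ p3 ∨ p5   [eliminate →]
⇔ (¬¬(¬p4 ∨ ¬p3) ∧ ¬¬(¬¬p5 ∨ p5) ∧ ¬p5) ∨ p3 ∨ p5   [De Morgan]
⇔ ((¬p4 ∨ ¬p3) ∧ ¬¬(¬¬p5 ∨ p5) ∧ ¬p5) ∨ p3 ∨ p5   [double negation]
⇔ ((¬p4 ∨ ¬p3) ∧ (¬¬p5 ∨ p5) ∧ ¬p5) ∨ p3 ∨ p5   [double negation]
⇔ ((¬p4 ∨ ¬p3) ∧ (p5 ∨ p5) ∧ ¬p5) ∨ p3 ∨ p5   [double negation]
⇔ (¬p4 ∨ ¬p3 ∨ p3 ∨ p5) ∧ (p5 ∨ p5 ∨ p3 ∨ p5) ∧ (¬p5 ∨ p3 ∨ p5)   [distribute ∨ over ∧]
⇔ p5 ∨ p3   [simplify]

p5 ∨ p3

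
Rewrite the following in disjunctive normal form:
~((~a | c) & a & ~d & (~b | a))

(a & ~c) | ~a | d

~((~a | c) & a & ~d & (~b | a))
⇔ ~(~a | c) | ~a | ~~d | ~(~b | a)   [De Morgan]
⇔ (~~a & ~c) | ~a | ~~d | ~(~b | a)   [De Morgan]
⇔ (a & ~c) | ~a | ~~d | ~(~b | a)   [double negation]
⇔ (a & ~c) | ~a | d | ~(~b | a)   [double negation]
⇔ (a & ~c) | ~a | d | (~~b & ~a)   [De Morgan]
⇔ (a & ~c) | ~a | d | (b & ~a)   [double negation]
⇔ (a & ~c) | ~a | d   [simplify]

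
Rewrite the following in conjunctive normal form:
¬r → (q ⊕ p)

(r ∨ q ∨ p) ∧ (r ∨ ¬q ∨ ¬p)

¬r → (q ⊕ p)
= ¬¬r ∨ (q ⊕ p)   — eliminate →
= ¬¬r ∨ ((q ∨ p) ∧ ¬(q ∧ p))   — expand ⊕
= r ∨ ((q ∨ p) ∧ ¬(q ∧ p))   — double negation
= r ∨ ((q ∨ p) ∧ (¬q ∨ ¬p))   — De Morgan
= (r ∨ q ∨ p) ∧ (r ∨ ¬q ∨ ¬p)   — distribute ∨ over ∧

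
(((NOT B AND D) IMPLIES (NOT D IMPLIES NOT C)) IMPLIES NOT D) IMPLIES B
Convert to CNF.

(((NOT B AND D) IMPLIES (NOT D IMPLIES NOT C)) IMPLIES NOT D) IMPLIES B
≡ NOT (((NOT B AND D) IMPLIES (NOT D IMPLIES NOT C)) IMPLIES NOT D) OR B
≡ NOT (NOT ((NOT B AND D) IMPLIES (NOT D IMPLIES NOT C)) OR NOT D) OR B
≡ NOT (NOT (NOT (NOT B AND D) OR (NOT D IMPLIES NOT C)) OR NOT D) OR B
≡ NOT (NOT (NOT (NOT B AND D) OR NOT NOT D OR NOT C) OR NOT D) OR B
≡ (NOT NOT (NOT (NOT B AND D) OR NOT NOT D OR NOT C) AND NOT NOT D) OR B
≡ ((NOT (NOT B AND D) OR NOT NOT D OR NOT C) AND NOT NOT D) OR B
≡ ((NOT NOT B OR NOT D OR NOT NOT D OR NOT C) AND NOT NOT D) OR B
≡ ((B OR NOT D OR NOT NOT D OR NOT C) AND NOT NOT D) OR B
≡ ((B OR NOT D OR D OR NOT C) AND NOT NOT D) OR B
≡ ((B OR NOT D OR D OR NOT C) AND D) OR B
≡ (B OR NOT D OR D OR NOT C OR B) AND (D OR B)
≡ D OR B

D OR B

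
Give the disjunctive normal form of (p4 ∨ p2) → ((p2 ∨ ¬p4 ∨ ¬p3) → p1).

(¬p4 ∧ ¬p2) ∨ (¬p2 ∧ p4 ∧ p3) ∨ p1

(p4 ∨ p2) → ((p2 ∨ ¬p4 ∨ ¬p3) → p1)
≡ ¬(p4 ∨ p2) ∨ ((p2 ∨ ¬p4 ∨ ¬p3) → p1)   (eliminate →)
≡ ¬(p4 ∨ p2) ∨ ¬(p2 ∨ ¬p4 ∨ ¬p3) ∨ p1   (eliminate →)
≡ (¬p4 ∧ ¬p2) ∨ ¬(p2 ∨ ¬p4 ∨ ¬p3) ∨ p1   (De Morgan)
≡ (¬p4 ∧ ¬p2) ∨ (¬p2 ∧ ¬¬p4 ∧ ¬¬p3) ∨ p1   (De Morgan)
≡ (¬p4 ∧ ¬p2) ∨ (¬p2 ∧ p4 ∧ ¬¬p3) ∨ p1   (double negation)
≡ (¬p4 ∧ ¬p2) ∨ (¬p2 ∧ p4 ∧ p3) ∨ p1   (double negation)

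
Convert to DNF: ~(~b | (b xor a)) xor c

(b & a & ~c) | (~b & c) | (b & ~a & c)

~(~b | (b xor a)) xor c
≡ (~(~b | (b xor a)) & ~c) | (~~(~b | (b xor a)) & c)
≡ (~(~b | (b & ~a) | (~b & a)) & ~c) | (~~(~b | (b xor a)) & c)
≡ (~(~b | (b & ~a) | (~b & a)) & ~c) | (~~(~b | (b & ~a) | (~b & a)) & c)
≡ (~~b & ~(b & ~a) & ~(~b & a) & ~c) | (~~(~b | (b & ~a) | (~b & a)) & c)
≡ (b & ~(b & ~a) & ~(~b & a) & ~c) | (~~(~b | (b & ~a) | (~b & a)) & c)
≡ (b & (~b | ~~a) & ~(~b & a) & ~c) | (~~(~b | (b & ~a) | (~b & a)) & c)
≡ (b & (~b | a) & ~(~b & a) & ~c) | (~~(~b | (b & ~a) | (~b & a)) & c)
≡ (b & (~b | a) & (~~b | ~a) & ~c) | (~~(~b | (b & ~a) | (~b & a)) & c)
≡ (b & (~b | a) & (b | ~a) & ~c) | (~~(~b | (b & ~a) | (~b & a)) & c)
≡ (b & (~b | a) & (b | ~a) & ~c) | ((~b | (b & ~a) | (~b & a)) & c)
≡ (b & ~b & b & ~c) | (b & ~b & ~a & ~c) | (b & a & b & ~c) | (b & a & ~a & ~c) | (~b & c) | (b & ~a & c) | (~b & a & c)
≡ (b & a & ~c) | (~b & c) | (b & ~a & c)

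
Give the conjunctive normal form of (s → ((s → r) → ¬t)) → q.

(s → ((s → r) → ¬t)) → q
⇔ ¬(s → ((s → r) → ¬t)) ∨ q   — eliminate →
⇔ ¬(¬s ∨ ((s → r) → ¬t)) ∨ q   — eliminate →
⇔ ¬(¬s ∨ ¬(s → r) ∨ ¬t) ∨ q   — eliminate →
⇔ ¬(¬s ∨ ¬(¬s ∨ r) ∨ ¬t) ∨ q   — eliminate →
⇔ (¬¬s ∧ ¬¬(¬s ∨ r) ∧ ¬¬t) ∨ q   — De Morgan
⇔ (s ∧ ¬¬(¬s ∨ r) ∧ ¬¬t) ∨ q   — double negation
⇔ (s ∧ (¬s ∨ r) ∧ ¬¬t) ∨ q   — double negation
⇔ (s ∧ (¬s ∨ r) ∧ t) ∨ q   — double negation
⇔ (s ∨ q) ∧ (¬s ∨ r ∨ q) ∧ (t ∨ q)   — distribute ∨ over ∧

(s ∨ q) ∧ (¬s ∨ r ∨ q) ∧ (t ∨ q)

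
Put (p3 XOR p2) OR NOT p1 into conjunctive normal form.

(p3 OR p2 OR NOT p1) AND (NOT p3 OR NOT p2 OR NOT p1)

(p3 XOR p2) OR NOT p1
≡ ((p3 OR p2) AND NOT (p3 AND p2)) OR NOT p1   — expand XOR
≡ ((p3 OR p2) AND (NOT p3 OR NOT p2)) OR NOT p1   — De Morgan
≡ (p3 OR p2 OR NOT p1) AND (NOT p3 OR NOT p2 OR NOT p1)   — distribute OR over AND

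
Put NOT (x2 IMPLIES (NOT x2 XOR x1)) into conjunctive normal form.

NOT (x2 IMPLIES (NOT x2 XOR x1))
= NOT (NOT x2 OR (NOT x2 XOR x1))   [eliminate IMPLIES]
= NOT (NOT x2 OR ((NOT x2 OR x1) AND NOT (NOT x2 AND x1)))   [expand XOR]
= NOT NOT x2 AND NOT ((NOT x2 OR x1) AND NOT (NOT x2 AND x1))   [De Morgan]
= x2 AND NOT ((NOT x2 OR x1) AND NOT (NOT x2 AND x1))   [double negation]
= x2 AND (NOT (NOT x2 OR x1) OR NOT NOT (NOT x2 AND x1))   [De Morgan]
= x2 AND ((NOT NOT x2 AND NOT x1) OR NOT NOT (NOT x2 AND x1))   [De Morgan]
= x2 AND ((x2 AND NOT x1) OR NOT NOT (NOT x2 AND x1))   [double negation]
= x2 AND ((x2 AND NOT x1) OR (NOT x2 AND x1))   [double negation]
= x2 AND (x2 OR NOT x2) AND (x2 OR x1) AND (NOT x1 OR NOT x2) AND (NOT x1 OR x1)   [distribute OR over AND]
= x2 AND (NOT x1 OR NOT x2)   [simplify]

x2 AND (NOT x1 OR NOT x2)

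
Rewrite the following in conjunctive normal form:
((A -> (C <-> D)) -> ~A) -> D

(~A | ~C | D) & (A | D)

((A -> (C <-> D)) -> ~A) -> D
≡ ~((A -> (C <-> D)) -> ~A) | D
≡ ~(~(A -> (C <-> D)) | ~A) | D
≡ ~(~(~A | (C <-> D)) | ~A) | D
≡ ~(~(~A | ((C -> D) & (D -> C))) | ~A) | D
≡ ~(~(~A | ((~C | D) & (D -> C))) | ~A) | D
≡ ~(~(~A | ((~C | D) & (~D | C))) | ~A) | D
≡ (~~(~A | ((~C | D) & (~D | C))) & ~~A) | D
≡ ((~A | ((~C | D) & (~D | C))) & ~~A) | D
≡ ((~A | ((~C | D) & (~D | C))) & A) | D
≡ (~A | ~C | D | D) & (~A | ~D | C | D) & (A | D)
≡ (~A | ~C | D) & (A | D)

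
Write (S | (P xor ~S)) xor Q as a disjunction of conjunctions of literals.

(S | (P xor ~S)) xor Q
⇔ ((S | (P xor ~S)) & ~Q) | (~(S | (P xor ~S)) & Q)   (expand xor)
⇔ ((S | (P & ~~S) | (~P & ~S)) & ~Q) | (~(S | (P xor ~S)) & Q)   (expand xor)
⇔ ((S | (P & ~~S) | (~P & ~S)) & ~Q) | (~(S | (P & ~~S) | (~P & ~S)) & Q)   (expand xor)
⇔ ((S | (P & S) | (~P & ~S)) & ~Q) | (~(S | (P & ~~S) | (~P & ~S)) & Q)   (double negation)
⇔ ((S | (P & S) | (~P & ~S)) & ~Q) | (~S & ~(P & ~~S) & ~(~P & ~S) & Q)   (De Morgan)
⇔ ((S | (P & S) | (~P & ~S)) & ~Q) | (~S & (~P | ~~~S) & ~(~P & ~S) & Q)   (De Morgan)
⇔ ((S | (P & S) | (~P & ~S)) & ~Q) | (~S & (~P | ~S) & ~(~P & ~S) & Q)   (double negation)
⇔ ((S | (P & S) | (~P & ~S)) & ~Q) | (~S & (~P | ~S) & (~~P | ~~S) & Q)   (De Morgan)
⇔ ((S | (P & S) | (~P & ~S)) & ~Q) | (~S & (~P | ~S) & (P | ~~S) & Q)   (double negation)
⇔ ((S | (P & S) | (~P & ~S)) & ~Q) | (~S & (~P | ~S) & (P | S) & Q)   (double negation)
⇔ (S & ~Q) | (P & S & ~Q) | (~P & ~S & ~Q) | (~S & ~P & P & Q) | (~S & ~P & S & Q) | (~S & ~S & P & Q) | (~S & ~S & S & Q)   (distribute & over |)
⇔ (S & ~Q) | (~P & ~S & ~Q) | (~S & P & Q)   (simplify)

(S & ~Q) | (~P & ~S & ~Q) | (~S & P & Q)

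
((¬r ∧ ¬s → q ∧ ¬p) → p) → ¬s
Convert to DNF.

((¬r ∧ ¬s → q ∧ ¬p) → p) → ¬s
⇔ ¬((¬r ∧ ¬s → q ∧ ¬p) → p) ∨ ¬s
⇔ ¬(¬(¬r ∧ ¬s → q ∧ ¬p) ∨ p) ∨ ¬s
⇔ ¬(¬(¬(¬r ∧ ¬s) ∨ q ∧ ¬p) ∨ p) ∨ ¬s
⇔ ¬¬(¬(¬r ∧ ¬s) ∨ q ∧ ¬p) ∧ ¬p ∨ ¬s
⇔ (¬(¬r ∧ ¬s) ∨ q ∧ ¬p) ∧ ¬p ∨ ¬s
⇔ (¬¬r ∨ ¬¬s ∨ q ∧ ¬p) ∧ ¬p ∨ ¬s
⇔ (r ∨ ¬¬s ∨ q ∧ ¬p) ∧ ¬p ∨ ¬s
⇔ (r ∨ s ∨ q ∧ ¬p) ∧ ¬p ∨ ¬s
⇔ r ∧ ¬p ∨ s ∧ ¬p ∨ q ∧ ¬p ∧ ¬p ∨ ¬s
⇔ r ∧ ¬p ∨ s ∧ ¬p ∨ q ∧ ¬p ∨ ¬s

r ∧ ¬p ∨ s ∧ ¬p ∨ q ∧ ¬p ∨ ¬s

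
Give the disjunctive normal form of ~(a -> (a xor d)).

~(a -> (a xor d))
= ~(~a | (a xor d))   [eliminate ->]
= ~(~a | (a & ~d) | (~a & d))   [expand xor]
= ~~a & ~(a & ~d) & ~(~a & d)   [De Morgan]
= a & ~(a & ~d) & ~(~a & d)   [double negation]
= a & (~a | ~~d) & ~(~a & d)   [De Morgan]
= a & (~a | d) & ~(~a & d)   [double negation]
= a & (~a | d) & (~~a | ~d)   [De Morgan]
= a & (~a | d) & (a | ~d)   [double negation]
= (a & ~a & a) | (a & ~a & ~d) | (a & d & a) | (a & d & ~d)   [distribute & over |]
= a & d   [simplify]

a & d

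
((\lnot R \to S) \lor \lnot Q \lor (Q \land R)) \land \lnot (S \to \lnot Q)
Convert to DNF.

((\lnot R \to S) \lor \lnot Q \lor (Q \land R)) \land \lnot (S \to \lnot Q)
≡ (\lnot \lnot R \lor S \lor \lnot Q \lor (Q \land R)) \land \lnot (S \to \lnot Q)   [eliminate \to]
≡ (\lnot \lnot R \lor S \lor \lnot Q \lor (Q \land R)) \land \lnot (\lnot S \lor \lnot Q)   [eliminate \to]
≡ (R \lor S \lor \lnot Q \lor (Q \land R)) \land \lnot (\lnot S \lor \lnot Q)   [double negation]
≡ (R \lor S \lor \lnot Q \lor (Q \land R)) \land \lnot \lnot S \land \lnot \lnot Q   [De Morgan]
≡ (R \lor S \lor \lnot Q \lor (Q \land R)) \land S \land \lnot \lnot Q   [double negation]
≡ (R \lor S \lor \lnot Q \lor (Q \land R)) \land S \land Q   [double negation]
≡ (R \land S \land Q) \lor (S \land S \land Q) \lor (\lnot Q \land S \land Q) \lor (Q \land R \land S \land Q)   [distribute \land over \lor]
≡ S \land Q   [simplify]

S \land Q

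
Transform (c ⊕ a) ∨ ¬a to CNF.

(c ⊕ a) ∨ ¬a
≡ (c ∨ a) ∧ ¬(c ∧ a) ∨ ¬a   [expand ⊕]
≡ (c ∨ a) ∧ (¬c ∨ ¬a) ∨ ¬a   [De Morgan]
≡ (c ∨ a ∨ ¬a) ∧ (¬c ∨ ¬a ∨ ¬a)   [distribute ∨ over ∧]
≡ ¬c ∨ ¬a   [simplify]

¬c ∨ ¬a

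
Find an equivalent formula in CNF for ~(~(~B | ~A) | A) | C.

~A | C

~(~(~B | ~A) | A) | C
≡ (~~(~B | ~A) & ~A) | C   — De Morgan
≡ ((~B | ~A) & ~A) | C   — double negation
≡ (~B | ~A | C) & (~A | C)   — distribute | over &
≡ ~A | C   — simplify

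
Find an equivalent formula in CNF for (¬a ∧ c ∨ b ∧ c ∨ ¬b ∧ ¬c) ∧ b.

(¬a ∧ c ∨ b ∧ c ∨ ¬b ∧ ¬c) ∧ b
⇔ (¬a ∨ b ∨ ¬b) ∧ (¬a ∨ b ∨ ¬c) ∧ (¬a ∨ c ∨ ¬b) ∧ (¬a ∨ c ∨ ¬c) ∧ (c ∨ b ∨ ¬b) ∧ (c ∨ b ∨ ¬c) ∧ (c ∨ c ∨ ¬b) ∧ (c ∨ c ∨ ¬c) ∧ b   [distribute ∨ over ∧]
⇔ (c ∨ ¬b) ∧ b   [simplify]

(c ∨ ¬b) ∧ b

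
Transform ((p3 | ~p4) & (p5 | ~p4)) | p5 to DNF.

((p3 | ~p4) & (p5 | ~p4)) | p5
= (p3 & p5) | (p3 & ~p4) | (~p4 & p5) | (~p4 & ~p4) | p5   [distribute & over |]
= ~p4 | p5   [simplify]

~p4 | p5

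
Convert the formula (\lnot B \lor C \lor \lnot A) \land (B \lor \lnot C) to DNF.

(\lnot B \lor C \lor \lnot A) \land (B \lor \lnot C)
= (\lnot B \land B) \lor (\lnot B \land \lnot C) \lor (C \land B) \lor (C \land \lnot C) \lor (\lnot A \land B) \lor (\lnot A \land \lnot C)   [distribute \land over \lor]
= (\lnot B \land \lnot C) \lor (C \land B) \lor (\lnot A \land B) \lor (\lnot A \land \lnot C)   [simplify]

(\lnot B \land \lnot C) \lor (C \land B) \lor (\lnot A \land B) \lor (\lnot A \land \lnot C)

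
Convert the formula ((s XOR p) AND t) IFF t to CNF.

((s XOR p) AND t) IFF t
⇔ (((s XOR p) AND t) IMPLIES t) AND (t IMPLIES ((s XOR p) AND t))   [eliminate IFF]
⇔ (NOT ((s XOR p) AND t) OR t) AND (t IMPLIES ((s XOR p) AND t))   [eliminate IMPLIES]
⇔ (NOT ((s OR p) AND NOT (s AND p) AND t) OR t) AND (t IMPLIES ((s XOR p) AND t))   [expand XOR]
⇔ (NOT ((s OR p) AND NOT (s AND p) AND t) OR t) AND (NOT t OR ((s XOR p) AND t))   [eliminate IMPLIES]
⇔ (NOT ((s OR p) AND NOT (s AND p) AND t) OR t) AND (NOT t OR ((s OR p) AND NOT (s AND p) AND t))   [expand XOR]
⇔ (NOT (s OR p) OR NOT NOT (s AND p) OR NOT t OR t) AND (NOT t OR ((s OR p) AND NOT (s AND p) AND t))   [De Morgan]
⇔ ((NOT s AND NOT p) OR NOT NOT (s AND p) OR NOT t OR t) AND (NOT t OR ((s OR p) AND NOT (s AND p) AND t))   [De Morgan]
⇔ ((NOT s AND NOT p) OR (s AND p) OR NOT t OR t) AND (NOT t OR ((s OR p) AND NOT (s AND p) AND t))   [double negation]
⇔ ((NOT s AND NOT p) OR (s AND p) OR NOT t OR t) AND (NOT t OR ((s OR p) AND (NOT s OR NOT p) AND t))   [De Morgan]
⇔ (NOT s OR s OR NOT t OR t) AND (NOT s OR p OR NOT t OR t) AND (NOT p OR s OR NOT t OR t) AND (NOT p OR p OR NOT t OR t) AND (NOT t OR s OR p) AND (NOT t OR NOT s OR NOT p) AND (NOT t OR t)   [distribute OR over AND]
⇔ (NOT t OR s OR p) AND (NOT t OR NOT s OR NOT p)   [simplify]

(NOT t OR s OR p) AND (NOT t OR NOT s OR NOT p)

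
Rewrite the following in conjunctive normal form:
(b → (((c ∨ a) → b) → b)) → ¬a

(b → (((c ∨ a) → b) → b)) → ¬a
≡ ¬(b → (((c ∨ a) → b) → b)) ∨ ¬a   [eliminate →]
≡ ¬(¬b ∨ (((c ∨ a) → b) → b)) ∨ ¬a   [eliminate →]
≡ ¬(¬b ∨ ¬((c ∨ a) → b) ∨ b) ∨ ¬a   [eliminate →]
≡ ¬(¬b ∨ ¬(¬(c ∨ a) ∨ b) ∨ b) ∨ ¬a   [eliminate →]
≡ (¬¬b ∧ ¬¬(¬(c ∨ a) ∨ b) ∧ ¬b) ∨ ¬a   [De Morgan]
≡ (b ∧ ¬¬(¬(c ∨ a) ∨ b) ∧ ¬b) ∨ ¬a   [double negation]
≡ (b ∧ (¬(c ∨ a) ∨ b) ∧ ¬b) ∨ ¬a   [double negation]
≡ (b ∧ ((¬c ∧ ¬a) ∨ b) ∧ ¬b) ∨ ¬a   [De Morgan]
≡ (b ∨ ¬a) ∧ (¬c ∨ b ∨ ¬a) ∧ (¬a ∨ b ∨ ¬a) ∧ (¬b ∨ ¬a)   [distribute ∨ over ∧]
≡ (b ∨ ¬a) ∧ (¬b ∨ ¬a)   [simplify]

(b ∨ ¬a) ∧ (¬b ∨ ¬a)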